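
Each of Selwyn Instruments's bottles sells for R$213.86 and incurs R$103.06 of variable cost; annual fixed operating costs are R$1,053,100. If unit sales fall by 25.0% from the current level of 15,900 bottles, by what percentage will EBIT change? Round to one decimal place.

-62.2%

Contribution at this volume is 15,900 × R$110.80 = R$1,761,720.00.
Operating income = contribution − fixed costs = R$1,761,720.00 − R$1,053,100 = R$708,620.00.
DOL = contribution ÷ EBIT = R$1,761,720.00 ÷ R$708,620.00 = 2.4861.
%ΔEBIT = DOL × %ΔSales = 2.4861 × -25.0% = -62.2%.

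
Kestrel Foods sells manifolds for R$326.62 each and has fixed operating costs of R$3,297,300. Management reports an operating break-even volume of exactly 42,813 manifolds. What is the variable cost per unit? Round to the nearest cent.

Contribution per unit must be FC / Q = R$3,297,300 / 42,813 = R$77.0163.
Hence VC = price − CM = R$326.62 − R$77.0163 = R$249.60.

R$249.60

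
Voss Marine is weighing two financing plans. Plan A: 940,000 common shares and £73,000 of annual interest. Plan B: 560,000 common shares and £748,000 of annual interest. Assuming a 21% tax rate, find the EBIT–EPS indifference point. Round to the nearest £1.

£1,742,737

Set EPS_A = EPS_B: (EBIT − £73,000)(1 − 0.21) ÷ 940,000 = (EBIT − £748,000)(1 − 0.21) ÷ 560,000.
Cancelling (1 − t) and cross-multiplying: 560,000·(EBIT − 73,000) = 940,000·(EBIT − 748,000).
EBIT × (940,000 − 560,000) = 748,000 × 940,000 − 73,000 × 560,000 = 662,240,000,000, so EBIT = 662,240,000,000 ÷ 380,000 = 1,742,736.84.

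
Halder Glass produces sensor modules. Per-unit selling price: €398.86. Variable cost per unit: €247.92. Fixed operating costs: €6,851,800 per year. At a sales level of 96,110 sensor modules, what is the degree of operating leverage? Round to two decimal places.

1.90

Contribution at this volume is 96,110 × €150.94 = €14,506,843.40.
EBIT = €14,506,843.40 − €6,851,800 = €7,655,043.40.
So DOL = total CM / EBIT = €14,506,843.40 / €7,655,043.40 = 1.8951.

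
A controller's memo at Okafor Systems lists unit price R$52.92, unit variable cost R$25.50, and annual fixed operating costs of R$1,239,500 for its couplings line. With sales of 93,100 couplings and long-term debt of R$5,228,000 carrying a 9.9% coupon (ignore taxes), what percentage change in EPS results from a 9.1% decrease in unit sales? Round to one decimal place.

-29.2%

At 93,100 units, contribution = 93,100 × R$27.42 = R$2,552,802.00.
Operating income = contribution − fixed costs = R$2,552,802.00 − R$1,239,500 = R$1,313,302.00.
Interest = R$517,572.00, so EBIT − I = R$795,730.00.
Degree of combined leverage = contribution ÷ (EBIT − I) = R$2,552,802.00 ÷ R$795,730.00 = 3.2081.
%ΔEPS = DCL × %ΔSales = 3.2081 × -9.1% = -29.2%.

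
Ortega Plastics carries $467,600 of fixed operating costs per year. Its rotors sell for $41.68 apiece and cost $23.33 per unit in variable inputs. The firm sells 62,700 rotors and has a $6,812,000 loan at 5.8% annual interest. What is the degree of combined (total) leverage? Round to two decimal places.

At 62,700 units, contribution = 62,700 × $18.35 = $1,150,545.00.
Subtracting fixed costs: EBIT = $1,150,545.00 − $467,600 = $682,945.00. Interest = $395,096.00.
DOL = $1,150,545.00 ÷ $682,945.00 = 1.6847; DFL = $682,945.00 ÷ $287,849.00 = 2.3726.
DCL = DOL × DFL = 1.6847 × 2.3726 = 3.9971.

4.00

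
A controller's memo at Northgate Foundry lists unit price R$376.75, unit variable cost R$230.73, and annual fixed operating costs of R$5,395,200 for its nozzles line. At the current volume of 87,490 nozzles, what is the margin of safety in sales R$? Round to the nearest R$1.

Contribution margin per unit = R$376.75 − R$230.73 = R$146.02. Break-even units = R$5,395,200 ÷ R$146.02 = 36,948.36; break-even revenue = 36,948.36 × R$376.75 = R$13,920,295.85.
Current sales = 87,490 × R$376.75 = R$32,961,857.50.
Margin of safety = R$32,961,857.50 − R$13,920,295.85 = R$19,041,562.

R$19,041,562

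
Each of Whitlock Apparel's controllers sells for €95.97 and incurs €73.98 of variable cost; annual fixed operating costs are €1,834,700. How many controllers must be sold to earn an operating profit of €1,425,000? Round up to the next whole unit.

148,236 controllers

Contribution margin per unit = €95.97 − €73.98 = €21.99.
Units = (FC + target) / CM = (€1,834,700 + €1,425,000) / €21.99 = 148,235.56, so 148,236 controllers.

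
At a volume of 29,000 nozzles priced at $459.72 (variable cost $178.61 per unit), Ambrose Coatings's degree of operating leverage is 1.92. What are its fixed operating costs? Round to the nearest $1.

Contribution at this volume is 29,000 × $281.11 = $8,152,190.00.
Since DOL = CM ÷ EBIT, EBIT = $8,152,190.00 ÷ 1.92 = $4,245,932.29.
Fixed costs = CM − EBIT = $8,152,190.00 − $4,245,932.29 = $3,906,258.

$3,906,258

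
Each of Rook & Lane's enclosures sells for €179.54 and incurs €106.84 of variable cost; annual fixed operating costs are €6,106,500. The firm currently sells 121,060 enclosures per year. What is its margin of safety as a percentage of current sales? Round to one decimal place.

Contribution margin per unit = €179.54 − €106.84 = €72.70. Break-even units = €6,106,500 ÷ €72.70 = 83,995.87; break-even revenue = 83,995.87 × €179.54 = €15,080,619.12.
Current sales = 121,060 × €179.54 = €21,735,112.40.
Margin of safety = (€21,735,112.40 − €15,080,619.12) ÷ €21,735,112.40 = 30.6%.

30.6%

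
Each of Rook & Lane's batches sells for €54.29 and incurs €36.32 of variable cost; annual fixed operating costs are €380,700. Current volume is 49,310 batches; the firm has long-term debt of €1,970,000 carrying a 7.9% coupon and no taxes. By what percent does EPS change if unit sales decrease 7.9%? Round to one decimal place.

Total contribution margin = 49,310 × €17.97 = €886,100.70.
Operating income = contribution − fixed costs = €886,100.70 − €380,700 = €505,400.70.
After interest of €155,630.00, pre-tax earnings = €349,770.70.
DCL = total CM / (EBIT − I) = €886,100.70 / €349,770.70 = 2.5334.
EPS therefore changes by 2.5334 × (-7.9%) = -20.0%.

-20.0%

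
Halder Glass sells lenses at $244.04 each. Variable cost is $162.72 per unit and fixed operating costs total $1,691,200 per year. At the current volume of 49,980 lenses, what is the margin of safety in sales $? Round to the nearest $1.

$7,121,855

Each unit contributes $244.04 − $162.72 = $81.32. Break-even units = $1,691,200 ÷ $81.32 = 20,796.85; break-even revenue = 20,796.85 × $244.04 = $5,075,263.75.
Current sales = 49,980 × $244.04 = $12,197,119.20.
Margin of safety = $12,197,119.20 − $5,075,263.75 = $7,121,855.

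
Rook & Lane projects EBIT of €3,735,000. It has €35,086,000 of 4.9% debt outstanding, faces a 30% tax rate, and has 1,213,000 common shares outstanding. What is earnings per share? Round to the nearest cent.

€1.16

Interest = €1,719,214.00, so EBT = €3,735,000 − €1,719,214.00 = €2,015,786.00.
Net income = €2,015,786.00 × (1 − 0.30) = €1,411,050.20.
EPS = €1,411,050.20 ÷ 1,213,000 = €1.16.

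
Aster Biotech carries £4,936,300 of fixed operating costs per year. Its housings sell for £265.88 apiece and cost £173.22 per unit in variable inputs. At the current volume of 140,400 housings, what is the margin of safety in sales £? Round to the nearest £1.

Each unit contributes £265.88 − £173.22 = £92.66. Break-even units = £4,936,300 ÷ £92.66 = 53,273.26; break-even revenue = 53,273.26 × £265.88 = £14,164,293.59.
Actual sales revenue = 140,400 × £265.88 = £37,329,552.00.
Margin of safety = £37,329,552.00 − £14,164,293.59 = £23,165,258.

£23,165,258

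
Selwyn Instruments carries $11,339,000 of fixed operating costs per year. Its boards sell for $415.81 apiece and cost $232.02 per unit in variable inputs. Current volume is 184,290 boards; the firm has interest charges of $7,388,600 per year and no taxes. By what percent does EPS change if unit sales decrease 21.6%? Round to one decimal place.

-48.3%

At 184,290 units, contribution = 184,290 × $183.79 = $33,870,659.10.
EBIT = $33,870,659.10 − $11,339,000 = $22,531,659.10.
After interest of $7,388,600.00, pre-tax earnings = $15,143,059.10.
Degree of combined leverage = contribution ÷ (EBIT − I) = $33,870,659.10 ÷ $15,143,059.10 = 2.2367.
%ΔEPS = DCL × %ΔSales = 2.2367 × -21.6% = -48.3%.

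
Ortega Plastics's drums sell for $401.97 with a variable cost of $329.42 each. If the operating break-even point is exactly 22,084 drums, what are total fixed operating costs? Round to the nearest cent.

$1,602,194.20

Unit CM = price − variable cost = $401.97 − $329.42 = $72.55.
Fixed costs = break-even units × CM = 22,084 × $72.55 = $1,602,194.20.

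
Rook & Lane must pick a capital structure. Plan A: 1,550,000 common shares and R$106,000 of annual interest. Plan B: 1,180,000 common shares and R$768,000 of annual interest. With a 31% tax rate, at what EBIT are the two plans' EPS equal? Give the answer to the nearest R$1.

R$2,879,243

At indifference, (EBIT − 106,000)(1 − t)/1,550,000 = (EBIT − 768,000)(1 − t)/1,180,000.
The (1 − t) factor cancels: (EBIT − 106,000) × 1,180,000 = (EBIT − 768,000) × 1,550,000.
EBIT × (1,550,000 − 1,180,000) = 768,000 × 1,550,000 − 106,000 × 1,180,000 = 1,065,320,000,000, so EBIT = 1,065,320,000,000 ÷ 370,000 = 2,879,243.24.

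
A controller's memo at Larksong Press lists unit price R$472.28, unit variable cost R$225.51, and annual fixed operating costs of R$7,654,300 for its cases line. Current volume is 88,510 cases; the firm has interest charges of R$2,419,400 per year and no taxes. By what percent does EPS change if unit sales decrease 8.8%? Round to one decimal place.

Total contribution margin = 88,510 × R$246.77 = R$21,841,612.70.
Subtracting fixed costs: EBIT = R$21,841,612.70 − R$7,654,300 = R$14,187,312.70.
After interest of R$2,419,400.00, pre-tax earnings = R$11,767,912.70.
Degree of combined leverage = contribution ÷ (EBIT − I) = R$21,841,612.70 ÷ R$11,767,912.70 = 1.8560.
%ΔEPS = DCL × %ΔSales = 1.8560 × -8.8% = -16.3%.

-16.3%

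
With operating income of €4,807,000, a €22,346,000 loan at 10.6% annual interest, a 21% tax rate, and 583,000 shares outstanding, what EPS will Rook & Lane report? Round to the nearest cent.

€3.30

Interest = €2,368,676.00, so EBT = €4,807,000 − €2,368,676.00 = €2,438,324.00.
Net income = €2,438,324.00 × (1 − 0.21) = €1,926,275.96.
EPS = €1,926,275.96 ÷ 583,000 = €3.30.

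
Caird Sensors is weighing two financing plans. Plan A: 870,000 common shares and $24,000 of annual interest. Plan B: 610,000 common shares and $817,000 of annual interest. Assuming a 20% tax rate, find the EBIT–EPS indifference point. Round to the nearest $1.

$2,677,500

At indifference, (EBIT − 24,000)(1 − t)/870,000 = (EBIT − 817,000)(1 − t)/610,000.
Cancelling (1 − t) and cross-multiplying: 610,000·(EBIT − 24,000) = 870,000·(EBIT − 817,000).
EBIT × (870,000 − 610,000) = 817,000 × 870,000 − 24,000 × 610,000 = 696,150,000,000, so EBIT = 696,150,000,000 ÷ 260,000 = 2,677,500.00.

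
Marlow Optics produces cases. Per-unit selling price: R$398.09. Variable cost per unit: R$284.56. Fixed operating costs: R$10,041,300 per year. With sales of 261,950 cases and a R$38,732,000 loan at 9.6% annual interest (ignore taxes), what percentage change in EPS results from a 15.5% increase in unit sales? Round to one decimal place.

Contribution at this volume is 261,950 × R$113.53 = R$29,739,183.50.
EBIT = R$29,739,183.50 − R$10,041,300 = R$19,697,883.50.
After interest of R$3,718,272.00, pre-tax earnings = R$15,979,611.50.
DCL = total CM / (EBIT − I) = R$29,739,183.50 / R$15,979,611.50 = 1.8611.
EPS therefore changes by 1.8611 × (+15.5%) = +28.8%.

+28.8%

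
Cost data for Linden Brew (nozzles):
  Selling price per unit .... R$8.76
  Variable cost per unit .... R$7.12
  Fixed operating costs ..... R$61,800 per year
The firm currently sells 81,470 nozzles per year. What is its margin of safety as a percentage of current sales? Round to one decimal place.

53.7%

Contribution margin per unit = R$8.76 − R$7.12 = R$1.64. Break-even units = R$61,800 ÷ R$1.64 = 37,682.93; break-even revenue = 37,682.93 × R$8.76 = R$330,102.44.
Current sales = 81,470 × R$8.76 = R$713,677.20.
Margin of safety = (R$713,677.20 − R$330,102.44) ÷ R$713,677.20 = 53.7%.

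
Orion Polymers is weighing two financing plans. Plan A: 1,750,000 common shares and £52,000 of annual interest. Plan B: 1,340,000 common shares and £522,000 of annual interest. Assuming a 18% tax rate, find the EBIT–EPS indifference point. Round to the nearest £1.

£2,058,098

At indifference, (EBIT − 52,000)(1 − t)/1,750,000 = (EBIT − 522,000)(1 − t)/1,340,000.
Cancelling (1 − t) and cross-multiplying: 1,340,000·(EBIT − 52,000) = 1,750,000·(EBIT − 522,000).
Solving, EBIT = (522,000·1,750,000 − 52,000·1,340,000) / (1,750,000 − 1,340,000) = 843,820,000,000 / 410,000 = 2,058,097.56.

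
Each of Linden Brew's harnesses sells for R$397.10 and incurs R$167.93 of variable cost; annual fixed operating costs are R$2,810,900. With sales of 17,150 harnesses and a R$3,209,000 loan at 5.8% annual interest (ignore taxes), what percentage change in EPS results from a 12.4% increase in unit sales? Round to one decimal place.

At 17,150 units, contribution = 17,150 × R$229.17 = R$3,930,265.50.
EBIT = R$3,930,265.50 − R$2,810,900 = R$1,119,365.50.
After interest of R$186,122.00, pre-tax earnings = R$933,243.50.
Degree of combined leverage = contribution ÷ (EBIT − I) = R$3,930,265.50 ÷ R$933,243.50 = 4.2114.
EPS therefore changes by 4.2114 × (+12.4%) = +52.2%.

+52.2%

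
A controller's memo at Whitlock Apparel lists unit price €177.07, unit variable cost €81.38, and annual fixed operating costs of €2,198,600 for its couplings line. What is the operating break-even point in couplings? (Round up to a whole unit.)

Each unit contributes €177.07 − €81.38 = €95.69.
Units to break even: €2,198,600 ÷ €95.69 = 22,976.28, rounded up to 22,977.

22,977 couplings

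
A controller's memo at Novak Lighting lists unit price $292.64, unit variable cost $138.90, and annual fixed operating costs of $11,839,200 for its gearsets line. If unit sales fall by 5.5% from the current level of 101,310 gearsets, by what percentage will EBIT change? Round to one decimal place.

-22.9%

Total contribution margin = 101,310 × $153.74 = $15,575,399.40.
EBIT = $15,575,399.40 − $11,839,200 = $3,736,199.40.
So DOL = total CM / EBIT = $15,575,399.40 / $3,736,199.40 = 4.1688.
Operating income changes by 4.1688 × -5.5% = -22.9%.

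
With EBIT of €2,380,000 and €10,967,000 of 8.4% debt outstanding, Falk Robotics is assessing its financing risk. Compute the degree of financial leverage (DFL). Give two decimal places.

Annual interest charges come to €921,228.00.
Degree of financial leverage = EBIT / (EBIT − interest) = €2,380,000 / €1,458,772.00 = 1.6315.

1.63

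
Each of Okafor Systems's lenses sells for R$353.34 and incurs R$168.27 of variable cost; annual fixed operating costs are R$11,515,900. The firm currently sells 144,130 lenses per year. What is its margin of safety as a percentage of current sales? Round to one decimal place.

Unit CM = price − variable cost = R$353.34 − R$168.27 = R$185.07. Break-even units = R$11,515,900 ÷ R$185.07 = 62,224.56; break-even revenue = 62,224.56 × R$353.34 = R$21,986,427.33.
Current sales = 144,130 × R$353.34 = R$50,926,894.20.
Margin of safety = (R$50,926,894.20 − R$21,986,427.33) ÷ R$50,926,894.20 = 56.8%.

56.8%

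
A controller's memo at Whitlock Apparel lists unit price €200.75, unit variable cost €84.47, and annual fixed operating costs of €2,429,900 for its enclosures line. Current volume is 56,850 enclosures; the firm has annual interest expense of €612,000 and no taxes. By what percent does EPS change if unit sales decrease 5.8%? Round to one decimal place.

-10.7%

At 56,850 units, contribution = 56,850 × €116.28 = €6,610,518.00.
Subtracting fixed costs: EBIT = €6,610,518.00 − €2,429,900 = €4,180,618.00.
After interest of €612,000.00, pre-tax earnings = €3,568,618.00.
DCL = total CM / (EBIT − I) = €6,610,518.00 / €3,568,618.00 = 1.8524.
%ΔEPS = DCL × %ΔSales = 1.8524 × -5.8% = -10.7%.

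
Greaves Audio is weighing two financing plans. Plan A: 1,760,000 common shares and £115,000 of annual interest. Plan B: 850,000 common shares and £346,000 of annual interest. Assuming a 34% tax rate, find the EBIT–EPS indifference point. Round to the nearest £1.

At indifference, (EBIT − 115,000)(1 − t)/1,760,000 = (EBIT − 346,000)(1 − t)/850,000.
The (1 − t) factor cancels: (EBIT − 115,000) × 850,000 = (EBIT − 346,000) × 1,760,000.
Solving, EBIT = (346,000·1,760,000 − 115,000·850,000) / (1,760,000 − 850,000) = 511,210,000,000 / 910,000 = 561,769.23.

£561,769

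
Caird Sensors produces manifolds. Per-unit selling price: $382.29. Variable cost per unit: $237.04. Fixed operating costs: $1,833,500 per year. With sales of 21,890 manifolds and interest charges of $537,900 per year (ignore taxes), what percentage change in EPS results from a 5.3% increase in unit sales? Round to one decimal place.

+20.9%

At 21,890 units, contribution = 21,890 × $145.25 = $3,179,522.50.
Operating income = contribution − fixed costs = $3,179,522.50 − $1,833,500 = $1,346,022.50.
Interest = $537,900.00, so EBIT − I = $808,122.50.
DCL = total CM / (EBIT − I) = $3,179,522.50 / $808,122.50 = 3.9345.
%ΔEPS = DCL × %ΔSales = 3.9345 × +5.3% = +20.9%.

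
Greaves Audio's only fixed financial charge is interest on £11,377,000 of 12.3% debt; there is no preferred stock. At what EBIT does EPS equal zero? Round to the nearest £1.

£1,399,371

Annual interest = 12.3% × £11,377,000 = £1,399,371.00.
With no preferred dividends, EPS = 0 when EBIT exactly covers interest, so the financial break-even EBIT is £1,399,371.00.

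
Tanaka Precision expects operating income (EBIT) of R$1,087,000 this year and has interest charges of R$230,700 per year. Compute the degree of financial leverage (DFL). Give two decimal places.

1.27

Interest = R$230,700.00.
Degree of financial leverage = EBIT / (EBIT − interest) = R$1,087,000 / R$856,300.00 = 1.2694.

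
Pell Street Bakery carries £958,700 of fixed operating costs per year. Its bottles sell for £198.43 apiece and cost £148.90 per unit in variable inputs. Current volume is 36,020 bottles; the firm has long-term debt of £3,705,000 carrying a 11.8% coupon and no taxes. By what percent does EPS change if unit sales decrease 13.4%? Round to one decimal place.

Total contribution margin = 36,020 × £49.53 = £1,784,070.60.
Operating income = contribution − fixed costs = £1,784,070.60 − £958,700 = £825,370.60.
Interest = £437,190.00, so EBIT − I = £388,180.60.
DCL = total CM / (EBIT − I) = £1,784,070.60 / £388,180.60 = 4.5960.
EPS therefore changes by 4.5960 × (-13.4%) = -61.6%.

-61.6%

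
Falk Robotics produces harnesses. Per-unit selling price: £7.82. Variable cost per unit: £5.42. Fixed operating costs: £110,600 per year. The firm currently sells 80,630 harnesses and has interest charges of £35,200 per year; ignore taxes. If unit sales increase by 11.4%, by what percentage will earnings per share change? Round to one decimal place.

At 80,630 units, contribution = 80,630 × £2.40 = £193,512.00.
Operating income = contribution − fixed costs = £193,512.00 − £110,600 = £82,912.00.
After interest of £35,200.00, pre-tax earnings = £47,712.00.
Degree of combined leverage = contribution ÷ (EBIT − I) = £193,512.00 ÷ £47,712.00 = 4.0558.
EPS therefore changes by 4.0558 × (+11.4%) = +46.2%.

+46.2%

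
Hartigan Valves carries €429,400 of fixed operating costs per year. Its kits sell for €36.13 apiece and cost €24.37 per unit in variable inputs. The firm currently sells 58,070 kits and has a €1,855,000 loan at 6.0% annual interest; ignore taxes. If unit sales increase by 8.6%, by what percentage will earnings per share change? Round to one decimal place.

At 58,070 units, contribution = 58,070 × €11.76 = €682,903.20.
Operating income = contribution − fixed costs = €682,903.20 − €429,400 = €253,503.20.
Interest = €111,300.00, so EBIT − I = €142,203.20.
DCL = total CM / (EBIT − I) = €682,903.20 / €142,203.20 = 4.8023.
%ΔEPS = DCL × %ΔSales = 4.8023 × +8.6% = +41.3%.

+41.3%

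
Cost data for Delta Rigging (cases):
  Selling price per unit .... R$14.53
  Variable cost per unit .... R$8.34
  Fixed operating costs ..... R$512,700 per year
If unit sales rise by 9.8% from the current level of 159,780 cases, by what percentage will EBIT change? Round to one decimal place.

At 159,780 units, contribution = 159,780 × R$6.19 = R$989,038.20.
Operating income = contribution − fixed costs = R$989,038.20 − R$512,700 = R$476,338.20.
So DOL = total CM / EBIT = R$989,038.20 / R$476,338.20 = 2.0763.
So EBIT moves 2.0763 × (+9.8%) = +20.3%.

+20.3%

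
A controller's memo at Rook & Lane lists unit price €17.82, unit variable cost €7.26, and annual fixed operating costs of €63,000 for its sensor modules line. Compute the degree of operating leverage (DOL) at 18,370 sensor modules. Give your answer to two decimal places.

1.48

Total contribution margin = 18,370 × €10.56 = €193,987.20.
EBIT = €193,987.20 − €63,000 = €130,987.20.
Degree of operating leverage = €193,987.20 / €130,987.20 = 1.4810.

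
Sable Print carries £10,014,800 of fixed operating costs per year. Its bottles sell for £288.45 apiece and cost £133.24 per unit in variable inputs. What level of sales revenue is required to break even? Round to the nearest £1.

CM per unit = £288.45 − £133.24 = £155.21; CM ratio = £155.21 / £288.45 = 0.5381.
Break-even revenue = fixed costs × price ÷ CM = £10,014,800 × £288.45 ÷ £155.21 = £18,612,003.

£18,612,003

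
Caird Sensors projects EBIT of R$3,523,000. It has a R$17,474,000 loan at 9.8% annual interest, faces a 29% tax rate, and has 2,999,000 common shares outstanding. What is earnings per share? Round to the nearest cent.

R$0.43

Pre-tax income = R$3,523,000 − R$1,712,452.00 = R$1,810,548.00.
Net income = R$1,810,548.00 × (1 − 0.29) = R$1,285,489.08.
Per share: R$1,285,489.08 / 2,999,000 shares = R$0.43.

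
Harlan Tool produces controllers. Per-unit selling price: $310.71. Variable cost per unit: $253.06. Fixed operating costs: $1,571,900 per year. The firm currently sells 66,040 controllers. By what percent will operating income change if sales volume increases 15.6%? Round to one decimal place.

+26.6%

At 66,040 units, contribution = 66,040 × $57.65 = $3,807,206.00.
Subtracting fixed costs: EBIT = $3,807,206.00 − $1,571,900 = $2,235,306.00.
DOL = contribution ÷ EBIT = $3,807,206.00 ÷ $2,235,306.00 = 1.7032.
%ΔEBIT = DOL × %ΔSales = 1.7032 × +15.6% = +26.6%.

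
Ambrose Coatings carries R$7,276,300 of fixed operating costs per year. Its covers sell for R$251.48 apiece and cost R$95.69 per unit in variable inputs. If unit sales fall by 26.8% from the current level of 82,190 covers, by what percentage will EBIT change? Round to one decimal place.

At 82,190 units, contribution = 82,190 × R$155.79 = R$12,804,380.10.
Subtracting fixed costs: EBIT = R$12,804,380.10 − R$7,276,300 = R$5,528,080.10.
Degree of operating leverage = R$12,804,380.10 / R$5,528,080.10 = 2.3162.
Operating income changes by 2.3162 × -26.8% = -62.1%.

-62.1%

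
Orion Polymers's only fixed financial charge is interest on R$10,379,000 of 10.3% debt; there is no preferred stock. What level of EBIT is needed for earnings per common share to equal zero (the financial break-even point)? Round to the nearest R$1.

R$1,069,037

Annual interest = 10.3% × R$10,379,000 = R$1,069,037.00.
Without preferred stock the financial break-even is simply EBIT = interest = R$1,069,037.00.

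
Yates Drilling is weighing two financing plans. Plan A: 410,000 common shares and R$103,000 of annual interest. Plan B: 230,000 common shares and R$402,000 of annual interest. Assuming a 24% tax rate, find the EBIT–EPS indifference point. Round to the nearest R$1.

R$784,056

At indifference, (EBIT − 103,000)(1 − t)/410,000 = (EBIT − 402,000)(1 − t)/230,000.
The (1 − t) factor cancels: (EBIT − 103,000) × 230,000 = (EBIT − 402,000) × 410,000.
Solving, EBIT = (402,000·410,000 − 103,000·230,000) / (410,000 − 230,000) = 141,130,000,000 / 180,000 = 784,055.56.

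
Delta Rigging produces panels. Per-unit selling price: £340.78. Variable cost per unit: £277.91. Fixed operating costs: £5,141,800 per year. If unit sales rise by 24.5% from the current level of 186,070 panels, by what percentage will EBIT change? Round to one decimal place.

+43.7%

Total contribution margin = 186,070 × £62.87 = £11,698,220.90.
Operating income = contribution − fixed costs = £11,698,220.90 − £5,141,800 = £6,556,420.90.
DOL = contribution ÷ EBIT = £11,698,220.90 ÷ £6,556,420.90 = 1.7842.
So EBIT moves 1.7842 × (+24.5%) = +43.7%.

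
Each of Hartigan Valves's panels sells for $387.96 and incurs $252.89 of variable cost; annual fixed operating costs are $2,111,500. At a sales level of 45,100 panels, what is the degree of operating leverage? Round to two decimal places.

1.53

At 45,100 units, contribution = 45,100 × $135.07 = $6,091,657.00.
EBIT = $6,091,657.00 − $2,111,500 = $3,980,157.00.
Degree of operating leverage = $6,091,657.00 / $3,980,157.00 = 1.5305.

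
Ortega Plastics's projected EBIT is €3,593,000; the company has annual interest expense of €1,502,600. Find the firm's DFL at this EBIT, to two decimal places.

1.72

Interest = €1,502,600.00.
Degree of financial leverage = EBIT / (EBIT − interest) = €3,593,000 / €2,090,400.00 = 1.7188.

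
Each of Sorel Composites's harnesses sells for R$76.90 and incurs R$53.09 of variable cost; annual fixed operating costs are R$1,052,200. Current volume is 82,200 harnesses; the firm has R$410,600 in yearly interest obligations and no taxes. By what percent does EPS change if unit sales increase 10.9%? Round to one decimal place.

Contribution at this volume is 82,200 × R$23.81 = R$1,957,182.00.
EBIT = R$1,957,182.00 − R$1,052,200 = R$904,982.00.
Interest = R$410,600.00, so EBIT − I = R$494,382.00.
Degree of combined leverage = contribution ÷ (EBIT − I) = R$1,957,182.00 ÷ R$494,382.00 = 3.9588.
EPS therefore changes by 3.9588 × (+10.9%) = +43.2%.

+43.2%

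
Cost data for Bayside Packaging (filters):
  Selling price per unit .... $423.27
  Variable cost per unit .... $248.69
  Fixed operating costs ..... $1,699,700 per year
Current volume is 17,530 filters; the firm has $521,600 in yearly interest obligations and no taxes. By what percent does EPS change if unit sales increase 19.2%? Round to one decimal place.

Contribution at this volume is 17,530 × $174.58 = $3,060,387.40.
Subtracting fixed costs: EBIT = $3,060,387.40 − $1,699,700 = $1,360,687.40.
After interest of $521,600.00, pre-tax earnings = $839,087.40.
DCL = total CM / (EBIT − I) = $3,060,387.40 / $839,087.40 = 3.6473.
EPS therefore changes by 3.6473 × (+19.2%) = +70.0%.

+70.0%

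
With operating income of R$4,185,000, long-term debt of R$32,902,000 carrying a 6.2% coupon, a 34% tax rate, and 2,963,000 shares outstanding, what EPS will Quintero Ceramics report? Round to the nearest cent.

R$0.48

Pre-tax income = R$4,185,000 − R$2,039,924.00 = R$2,145,076.00.
After tax at 34%: net income = R$2,145,076.00 × 0.66 = R$1,415,750.16.
EPS = R$1,415,750.16 ÷ 2,963,000 = R$0.48.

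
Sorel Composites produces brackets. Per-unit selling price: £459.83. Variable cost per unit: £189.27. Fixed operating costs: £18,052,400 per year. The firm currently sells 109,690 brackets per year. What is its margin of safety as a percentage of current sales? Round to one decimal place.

39.2%

Contribution margin per unit = £459.83 − £189.27 = £270.56. Break-even units = £18,052,400 ÷ £270.56 = 66,722.35; break-even revenue = 66,722.35 × £459.83 = £30,680,939.87.
Current sales = 109,690 × £459.83 = £50,438,752.70.
Margin of safety = (£50,438,752.70 − £30,680,939.87) ÷ £50,438,752.70 = 39.2%.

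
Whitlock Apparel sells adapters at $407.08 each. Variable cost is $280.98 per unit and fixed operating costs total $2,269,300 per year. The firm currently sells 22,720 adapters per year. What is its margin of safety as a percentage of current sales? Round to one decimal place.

Each unit contributes $407.08 − $280.98 = $126.10. Break-even units = $2,269,300 ÷ $126.10 = 17,996.03; break-even revenue = 17,996.03 × $407.08 = $7,325,825.88.
Actual sales revenue = 22,720 × $407.08 = $9,248,857.60.
Margin of safety = ($9,248,857.60 − $7,325,825.88) ÷ $9,248,857.60 = 20.8%.

20.8%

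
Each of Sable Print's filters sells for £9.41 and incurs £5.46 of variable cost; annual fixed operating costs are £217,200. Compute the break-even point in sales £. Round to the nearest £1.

Contribution margin per unit = £9.41 − £5.46 = £3.95, a CM ratio of £3.95 ÷ £9.41 = 0.4198.
Break-even sales = FC ÷ CM ratio = £217,200 × £9.41 / £3.95 = £517,431.

£517,431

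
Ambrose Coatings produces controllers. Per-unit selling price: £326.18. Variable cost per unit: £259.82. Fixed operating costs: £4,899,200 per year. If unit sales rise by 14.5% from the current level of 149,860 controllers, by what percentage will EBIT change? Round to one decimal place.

+28.6%

Total contribution margin = 149,860 × £66.36 = £9,944,709.60.
Operating income = contribution − fixed costs = £9,944,709.60 − £4,899,200 = £5,045,509.60.
Degree of operating leverage = £9,944,709.60 / £5,045,509.60 = 1.9710.
%ΔEBIT = DOL × %ΔSales = 1.9710 × +14.5% = +28.6%.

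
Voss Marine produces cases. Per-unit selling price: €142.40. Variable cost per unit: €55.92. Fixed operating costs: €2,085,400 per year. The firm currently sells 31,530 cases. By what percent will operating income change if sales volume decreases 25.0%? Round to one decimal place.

-106.3%

Contribution at this volume is 31,530 × €86.48 = €2,726,714.40.
Subtracting fixed costs: EBIT = €2,726,714.40 − €2,085,400 = €641,314.40.
So DOL = total CM / EBIT = €2,726,714.40 / €641,314.40 = 4.2518.
Operating income changes by 4.2518 × -25.0% = -106.3%.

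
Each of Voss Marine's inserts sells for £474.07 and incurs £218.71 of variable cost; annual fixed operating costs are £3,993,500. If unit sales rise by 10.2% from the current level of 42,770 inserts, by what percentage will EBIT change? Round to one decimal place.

Total contribution margin = 42,770 × £255.36 = £10,921,747.20.
EBIT = £10,921,747.20 − £3,993,500 = £6,928,247.20.
Degree of operating leverage = £10,921,747.20 / £6,928,247.20 = 1.5764.
Operating income changes by 1.5764 × +10.2% = +16.1%.

+16.1%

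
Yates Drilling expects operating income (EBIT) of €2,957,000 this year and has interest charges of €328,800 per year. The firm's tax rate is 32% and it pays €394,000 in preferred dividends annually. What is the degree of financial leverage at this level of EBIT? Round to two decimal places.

Annual interest charges come to €328,800.00.
Pre-tax preferred-dividend burden = €394,000 ÷ (1 − 0.32) = €579,411.76.
DFL = EBIT ÷ [EBIT − I − D_p/(1−t)] = €2,957,000 ÷ [€2,957,000 − €328,800.00 − €579,411.76] = €2,957,000 ÷ €2,048,788.24 = 1.4433.

1.44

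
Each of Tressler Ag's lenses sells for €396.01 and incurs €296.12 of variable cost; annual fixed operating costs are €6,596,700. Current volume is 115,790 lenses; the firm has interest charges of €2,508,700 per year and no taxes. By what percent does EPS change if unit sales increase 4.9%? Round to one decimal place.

Total contribution margin = 115,790 × €99.89 = €11,566,263.10.
Subtracting fixed costs: EBIT = €11,566,263.10 − €6,596,700 = €4,969,563.10.
After interest of €2,508,700.00, pre-tax earnings = €2,460,863.10.
Degree of combined leverage = contribution ÷ (EBIT − I) = €11,566,263.10 ÷ €2,460,863.10 = 4.7001.
%ΔEPS = DCL × %ΔSales = 4.7001 × +4.9% = +23.0%.

+23.0%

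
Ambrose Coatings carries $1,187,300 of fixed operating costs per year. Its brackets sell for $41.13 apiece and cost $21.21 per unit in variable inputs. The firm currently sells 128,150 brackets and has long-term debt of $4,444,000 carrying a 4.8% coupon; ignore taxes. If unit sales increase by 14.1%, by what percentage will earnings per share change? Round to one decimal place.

+31.2%

At 128,150 units, contribution = 128,150 × $19.92 = $2,552,748.00.
Subtracting fixed costs: EBIT = $2,552,748.00 − $1,187,300 = $1,365,448.00.
Interest = $213,312.00, so EBIT − I = $1,152,136.00.
Degree of combined leverage = contribution ÷ (EBIT − I) = $2,552,748.00 ÷ $1,152,136.00 = 2.2157.
%ΔEPS = DCL × %ΔSales = 2.2157 × +14.1% = +31.2%.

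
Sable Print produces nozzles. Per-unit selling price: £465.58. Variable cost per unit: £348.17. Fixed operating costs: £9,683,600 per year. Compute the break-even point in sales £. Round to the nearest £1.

Contribution margin per unit = £465.58 − £348.17 = £117.41, a CM ratio of £117.41 ÷ £465.58 = 0.2522.
Break-even sales = FC ÷ CM ratio = £9,683,600 × £465.58 / £117.41 = £38,399,544.

£38,399,544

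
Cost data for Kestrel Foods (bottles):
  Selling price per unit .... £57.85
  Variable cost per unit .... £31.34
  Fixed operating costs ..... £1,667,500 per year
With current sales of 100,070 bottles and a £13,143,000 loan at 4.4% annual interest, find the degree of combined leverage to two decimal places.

6.52

Contribution at this volume is 100,070 × £26.51 = £2,652,855.70.
EBIT = £2,652,855.70 − £1,667,500 = £985,355.70. Interest = £578,292.00, so EBIT − I = £407,063.70.
DCL = contribution ÷ (EBIT − I) = £2,652,855.70 ÷ £407,063.70 = 6.5171.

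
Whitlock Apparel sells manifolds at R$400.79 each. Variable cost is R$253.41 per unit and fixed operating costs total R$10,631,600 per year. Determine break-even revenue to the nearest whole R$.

R$28,911,921

CM per unit = R$400.79 − R$253.41 = R$147.38; CM ratio = R$147.38 / R$400.79 = 0.3677.
Break-even sales = FC ÷ CM ratio = R$10,631,600 × R$400.79 / R$147.38 = R$28,911,921.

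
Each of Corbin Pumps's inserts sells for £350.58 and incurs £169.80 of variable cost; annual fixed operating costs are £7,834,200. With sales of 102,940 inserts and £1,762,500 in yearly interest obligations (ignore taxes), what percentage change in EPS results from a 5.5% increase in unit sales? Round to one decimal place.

At 102,940 units, contribution = 102,940 × £180.78 = £18,609,493.20.
EBIT = £18,609,493.20 − £7,834,200 = £10,775,293.20.
Interest = £1,762,500.00, so EBIT − I = £9,012,793.20.
Degree of combined leverage = contribution ÷ (EBIT − I) = £18,609,493.20 ÷ £9,012,793.20 = 2.0648.
EPS therefore changes by 2.0648 × (+5.5%) = +11.4%.

+11.4%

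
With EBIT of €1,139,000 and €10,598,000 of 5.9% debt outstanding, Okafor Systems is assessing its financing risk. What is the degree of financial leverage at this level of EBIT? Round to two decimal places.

Interest = €625,282.00.
DFL = EBIT ÷ (EBIT − I) = €1,139,000 ÷ (€1,139,000 − €625,282.00) = €1,139,000 ÷ €513,718.00 = 2.2172.

2.22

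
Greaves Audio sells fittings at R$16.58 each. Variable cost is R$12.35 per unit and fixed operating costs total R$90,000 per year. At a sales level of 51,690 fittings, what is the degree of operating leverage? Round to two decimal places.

1.70

At 51,690 units, contribution = 51,690 × R$4.23 = R$218,648.70.
Subtracting fixed costs: EBIT = R$218,648.70 − R$90,000 = R$128,648.70.
So DOL = total CM / EBIT = R$218,648.70 / R$128,648.70 = 1.6996.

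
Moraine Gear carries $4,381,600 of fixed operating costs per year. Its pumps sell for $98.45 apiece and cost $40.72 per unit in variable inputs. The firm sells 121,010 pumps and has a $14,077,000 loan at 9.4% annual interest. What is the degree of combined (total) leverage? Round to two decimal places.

5.45

Contribution at this volume is 121,010 × $57.73 = $6,985,907.30.
EBIT = $6,985,907.30 − $4,381,600 = $2,604,307.30. Interest = $1,323,238.00.
DOL = $6,985,907.30 ÷ $2,604,307.30 = 2.6824; DFL = $2,604,307.30 ÷ $1,281,069.30 = 2.0329.
DCL = DOL × DFL = 2.6824 × 2.0329 = 5.4531.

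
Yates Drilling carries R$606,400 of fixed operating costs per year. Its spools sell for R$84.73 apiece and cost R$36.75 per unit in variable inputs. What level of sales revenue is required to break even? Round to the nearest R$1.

CM per unit = R$84.73 − R$36.75 = R$47.98; CM ratio = R$47.98 / R$84.73 = 0.5663.
Break-even sales = FC ÷ CM ratio = R$606,400 × R$84.73 / R$47.98 = R$1,070,869.

R$1,070,869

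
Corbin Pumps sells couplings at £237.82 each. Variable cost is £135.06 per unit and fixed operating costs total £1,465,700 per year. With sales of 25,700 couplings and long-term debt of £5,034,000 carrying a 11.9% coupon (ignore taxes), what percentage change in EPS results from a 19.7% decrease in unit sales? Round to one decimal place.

-90.3%

Contribution at this volume is 25,700 × £102.76 = £2,640,932.00.
Subtracting fixed costs: EBIT = £2,640,932.00 − £1,465,700 = £1,175,232.00.
Interest = £599,046.00, so EBIT − I = £576,186.00.
Degree of combined leverage = contribution ÷ (EBIT − I) = £2,640,932.00 ÷ £576,186.00 = 4.5835.
%ΔEPS = DCL × %ΔSales = 4.5835 × -19.7% = -90.3%.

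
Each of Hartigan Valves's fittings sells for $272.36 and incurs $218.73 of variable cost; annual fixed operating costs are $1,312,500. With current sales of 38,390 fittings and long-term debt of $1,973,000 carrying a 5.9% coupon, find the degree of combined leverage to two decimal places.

3.27

At 38,390 units, contribution = 38,390 × $53.63 = $2,058,855.70.
EBIT = $2,058,855.70 − $1,312,500 = $746,355.70. Interest = $116,407.00.
DOL = $2,058,855.70 ÷ $746,355.70 = 2.7585; DFL = $746,355.70 ÷ $629,948.70 = 1.1848.
Combined leverage = 2.7585 × 1.1848 = 3.2683.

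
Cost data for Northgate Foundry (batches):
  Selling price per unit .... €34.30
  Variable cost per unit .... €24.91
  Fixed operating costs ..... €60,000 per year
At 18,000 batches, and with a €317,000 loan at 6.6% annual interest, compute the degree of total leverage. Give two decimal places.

At 18,000 units, contribution = 18,000 × €9.39 = €169,020.00.
Subtracting fixed costs: EBIT = €169,020.00 − €60,000 = €109,020.00. Interest = €20,922.00.
DOL = €169,020.00 ÷ €109,020.00 = 1.5504; DFL = €109,020.00 ÷ €88,098.00 = 1.2375.
Combined leverage = 1.5504 × 1.2375 = 1.9186.

1.92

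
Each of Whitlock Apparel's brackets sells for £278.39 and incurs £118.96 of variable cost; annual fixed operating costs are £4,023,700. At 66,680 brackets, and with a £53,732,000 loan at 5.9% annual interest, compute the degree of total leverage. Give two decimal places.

Contribution at this volume is 66,680 × £159.43 = £10,630,792.40.
EBIT = £10,630,792.40 − £4,023,700 = £6,607,092.40. Interest = £3,170,188.00.
DOL = £10,630,792.40 ÷ £6,607,092.40 = 1.6090; DFL = £6,607,092.40 ÷ £3,436,904.40 = 1.9224.
Combined leverage = 1.6090 × 1.9224 = 3.0931.

3.09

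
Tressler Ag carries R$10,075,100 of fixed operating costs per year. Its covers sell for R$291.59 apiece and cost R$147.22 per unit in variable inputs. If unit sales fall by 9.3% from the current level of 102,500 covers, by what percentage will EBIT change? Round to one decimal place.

At 102,500 units, contribution = 102,500 × R$144.37 = R$14,797,925.00.
EBIT = R$14,797,925.00 − R$10,075,100 = R$4,722,825.00.
Degree of operating leverage = R$14,797,925.00 / R$4,722,825.00 = 3.1333.
%ΔEBIT = DOL × %ΔSales = 3.1333 × -9.3% = -29.1%.

-29.1%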